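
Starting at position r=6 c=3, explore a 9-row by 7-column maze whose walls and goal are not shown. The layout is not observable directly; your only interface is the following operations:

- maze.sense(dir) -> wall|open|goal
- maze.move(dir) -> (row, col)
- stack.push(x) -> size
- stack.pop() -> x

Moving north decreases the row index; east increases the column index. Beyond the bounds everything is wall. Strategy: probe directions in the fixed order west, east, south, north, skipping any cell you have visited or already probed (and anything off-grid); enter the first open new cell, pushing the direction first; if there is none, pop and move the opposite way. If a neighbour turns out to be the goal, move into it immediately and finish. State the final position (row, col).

→ maze.sense(dir=west)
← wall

→ maze.sense(dir=east)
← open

→ stack.push(x=east)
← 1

→ maze.move(dir=east)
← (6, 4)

→ maze.sense(dir=east)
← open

→ stack.push(x=east)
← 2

→ maze.move(dir=east)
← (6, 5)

→ maze.sense(dir=east)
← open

→ stack.push(x=east)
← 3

→ maze.move(dir=east)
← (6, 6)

→ maze.sense(dir=south)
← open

→ stack.push(x=south)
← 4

→ maze.move(dir=south)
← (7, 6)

→ maze.sense(dir=west)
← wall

→ maze.sense(dir=south)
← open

→ stack.push(x=south)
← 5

→ maze.move(dir=south)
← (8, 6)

→ maze.sense(dir=west)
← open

→ stack.push(x=west)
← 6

→ maze.move(dir=west)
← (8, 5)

→ maze.sense(dir=west)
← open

→ stack.push(x=west)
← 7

→ maze.move(dir=west)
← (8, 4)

→ maze.sense(dir=west)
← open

→ stack.push(x=west)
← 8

→ maze.move(dir=west)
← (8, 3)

→ maze.sense(dir=west)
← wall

→ maze.sense(dir=north)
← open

→ stack.push(x=north)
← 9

→ maze.move(dir=north)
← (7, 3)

→ maze.sense(dir=west)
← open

→ stack.push(x=west)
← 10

→ maze.move(dir=west)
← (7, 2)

→ maze.sense(dir=west)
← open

→ stack.push(x=west)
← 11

→ maze.move(dir=west)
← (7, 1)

→ maze.sense(dir=west)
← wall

→ maze.sense(dir=south)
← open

→ stack.push(x=south)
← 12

→ maze.move(dir=south)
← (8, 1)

→ maze.sense(dir=west)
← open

→ stack.push(x=west)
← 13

→ maze.move(dir=west)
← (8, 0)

→ stack.pop()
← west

→ maze.move(dir=east)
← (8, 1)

→ stack.pop()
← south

→ maze.move(dir=north)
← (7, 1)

→ maze.sense(dir=north)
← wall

→ stack.pop()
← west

→ maze.move(dir=east)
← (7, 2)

→ stack.pop()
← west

→ maze.move(dir=east)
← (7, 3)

→ maze.sense(dir=east)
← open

→ stack.push(x=east)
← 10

→ maze.move(dir=east)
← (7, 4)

→ stack.pop()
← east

→ maze.move(dir=west)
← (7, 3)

→ stack.pop()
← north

→ maze.move(dir=south)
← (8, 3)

→ stack.pop()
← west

→ maze.move(dir=east)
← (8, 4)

→ stack.pop()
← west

→ maze.move(dir=east)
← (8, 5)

→ stack.pop()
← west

→ maze.move(dir=east)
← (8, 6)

→ stack.pop()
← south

→ maze.move(dir=north)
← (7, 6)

→ stack.pop()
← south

→ maze.move(dir=north)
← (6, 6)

→ maze.sense(dir=north)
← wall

→ stack.pop()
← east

→ maze.move(dir=west)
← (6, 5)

→ maze.sense(dir=north)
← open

→ stack.push(x=north)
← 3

→ maze.move(dir=north)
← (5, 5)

→ maze.sense(dir=west)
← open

→ stack.push(x=west)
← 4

→ maze.move(dir=west)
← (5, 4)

→ maze.sense(dir=west)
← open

→ stack.push(x=west)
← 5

→ maze.move(dir=west)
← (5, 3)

→ maze.sense(dir=west)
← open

→ stack.push(x=west)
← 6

→ maze.move(dir=west)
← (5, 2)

→ maze.sense(dir=west)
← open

→ stack.push(x=west)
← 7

→ maze.move(dir=west)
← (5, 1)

→ maze.sense(dir=west)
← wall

→ maze.sense(dir=north)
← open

→ stack.push(x=north)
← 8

→ maze.move(dir=north)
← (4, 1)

→ maze.sense(dir=west)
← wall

→ maze.sense(dir=east)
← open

→ stack.push(x=east)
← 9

→ maze.move(dir=east)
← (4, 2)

→ maze.sense(dir=east)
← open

→ stack.push(x=east)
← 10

→ maze.move(dir=east)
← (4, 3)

→ maze.sense(dir=east)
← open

→ stack.push(x=east)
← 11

→ maze.move(dir=east)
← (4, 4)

→ maze.sense(dir=east)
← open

→ stack.push(x=east)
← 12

→ maze.move(dir=east)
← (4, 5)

→ maze.sense(dir=east)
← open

→ stack.push(x=east)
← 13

→ maze.move(dir=east)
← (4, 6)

→ maze.sense(dir=north)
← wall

→ stack.pop()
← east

→ maze.move(dir=west)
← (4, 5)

→ maze.sense(dir=north)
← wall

→ stack.pop()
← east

→ maze.move(dir=west)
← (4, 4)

→ maze.sense(dir=north)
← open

→ stack.push(x=north)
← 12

→ maze.move(dir=north)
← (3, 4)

→ maze.sense(dir=west)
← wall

→ maze.sense(dir=north)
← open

→ stack.push(x=north)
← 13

→ maze.move(dir=north)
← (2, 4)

→ maze.sense(dir=west)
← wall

→ maze.sense(dir=east)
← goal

→ maze.move(dir=east)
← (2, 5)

Answer: (2, 5)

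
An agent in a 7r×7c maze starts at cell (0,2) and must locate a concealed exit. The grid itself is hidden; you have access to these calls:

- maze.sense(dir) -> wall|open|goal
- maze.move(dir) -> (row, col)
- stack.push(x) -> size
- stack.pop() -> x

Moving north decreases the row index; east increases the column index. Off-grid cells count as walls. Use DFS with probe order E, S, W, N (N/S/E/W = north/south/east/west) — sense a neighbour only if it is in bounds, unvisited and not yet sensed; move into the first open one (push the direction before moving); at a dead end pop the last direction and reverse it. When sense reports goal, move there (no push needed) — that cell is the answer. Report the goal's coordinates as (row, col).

Do: maze.sense[dir='east']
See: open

Do: stack.push[x='east']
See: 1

Do: maze.move[dir='east']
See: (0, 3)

Do: maze.sense[dir='east']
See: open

Do: stack.push[x='east']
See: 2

Do: maze.move[dir='east']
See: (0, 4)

Do: maze.sense[dir='east']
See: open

Do: stack.push[x='east']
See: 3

Do: maze.move[dir='east']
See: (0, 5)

Do: maze.sense[dir='east']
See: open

Do: stack.push[x='east']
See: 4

Do: maze.move[dir='east']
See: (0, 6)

Do: maze.sense[dir='south']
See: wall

Do: stack.pop[]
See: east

Do: maze.move[dir='west']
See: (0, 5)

Do: maze.sense[dir='south']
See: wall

Do: stack.pop[]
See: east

Do: maze.move[dir='west']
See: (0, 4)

Do: maze.sense[dir='south']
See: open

Do: stack.push[x='south']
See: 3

Do: maze.move[dir='south']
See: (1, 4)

Do: maze.sense[dir='south']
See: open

Do: stack.push[x='south']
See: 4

Do: maze.move[dir='south']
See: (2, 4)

Do: maze.sense[dir='east']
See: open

Do: stack.push[x='east']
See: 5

Do: maze.move[dir='east']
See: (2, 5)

Do: maze.sense[dir='east']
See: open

Do: stack.push[x='east']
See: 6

Do: maze.move[dir='east']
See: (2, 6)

Do: maze.sense[dir='south']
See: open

Do: stack.push[x='south']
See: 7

Do: maze.move[dir='south']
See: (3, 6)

Do: maze.sense[dir='south']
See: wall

Do: maze.sense[dir='west']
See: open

Do: stack.push[x='west']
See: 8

Do: maze.move[dir='west']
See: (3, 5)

Do: maze.sense[dir='south']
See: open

Do: stack.push[x='south']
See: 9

Do: maze.move[dir='south']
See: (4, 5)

Do: maze.sense[dir='south']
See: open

Do: stack.push[x='south']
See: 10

Do: maze.move[dir='south']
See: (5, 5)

Do: maze.sense[dir='east']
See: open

Do: stack.push[x='east']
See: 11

Do: maze.move[dir='east']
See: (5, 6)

Do: maze.sense[dir='south']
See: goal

Do: maze.move[dir='south']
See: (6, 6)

Answer: (6, 6)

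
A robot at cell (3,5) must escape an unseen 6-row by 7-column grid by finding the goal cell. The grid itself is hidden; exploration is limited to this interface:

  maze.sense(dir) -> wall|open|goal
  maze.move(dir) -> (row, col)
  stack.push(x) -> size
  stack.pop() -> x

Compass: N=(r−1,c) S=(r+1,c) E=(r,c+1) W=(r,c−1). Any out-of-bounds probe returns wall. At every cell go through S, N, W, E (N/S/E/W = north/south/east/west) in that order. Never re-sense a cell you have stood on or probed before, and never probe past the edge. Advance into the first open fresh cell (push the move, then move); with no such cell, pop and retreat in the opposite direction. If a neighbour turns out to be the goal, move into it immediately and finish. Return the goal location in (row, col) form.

Invoking sense(south), and get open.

Now I run push(south), giving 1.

Then move(south), — result: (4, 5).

I run sense(south), and get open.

Invoking push(south), which returns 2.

I try move(south), and observe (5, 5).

I try sense(west), → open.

I call push(west), yielding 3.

I use move(west), and observe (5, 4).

I invoke sense(north), yielding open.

Invoking push(north), : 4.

Invoking move(north), and see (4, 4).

Next I call sense(north), and get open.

I invoke push(north), and get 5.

I try move(north), — result: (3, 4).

I try sense(north), : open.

Invoking push(north), giving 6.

Using move(north), giving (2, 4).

Using sense(north), yielding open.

I use push(north), → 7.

I run move(north), and get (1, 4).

Calling sense(north), which returns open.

I try push(north), and get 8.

I use move(north), → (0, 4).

Invoking sense(west), — result: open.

I invoke push(west), which returns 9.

Calling move(west), — result: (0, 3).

Calling sense(south), — result: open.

Using push(south), → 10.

Then move(south), → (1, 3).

I use sense(south), and see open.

Next I call push(south), which returns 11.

Invoking move(south), which returns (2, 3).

I run sense(south), yielding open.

Then push(south), and get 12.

I try move(south), : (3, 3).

Calling sense(south), and observe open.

I try push(south), yielding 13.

Invoking move(south), — result: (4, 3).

I call sense(south), → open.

I call push(south), giving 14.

Next I call move(south), : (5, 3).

Calling sense(west), and observe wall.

Using pop, → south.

I use move(north), and observe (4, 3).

Now I run sense(west), — result: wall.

I run pop(), which returns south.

I run move(north), → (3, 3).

I call sense(west), yielding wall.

I call pop, which returns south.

Calling move(north), which returns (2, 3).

I call sense(west), → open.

I try push(west), — result: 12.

Using move(west), which returns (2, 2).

Invoking sense(north), which returns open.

Then push(north), and get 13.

Invoking move(north), and see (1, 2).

Then sense(north), yielding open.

I call push(north), : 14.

Then move(north), — result: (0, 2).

Next I call sense(west), and observe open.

Invoking push(west), and get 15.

Invoking move(west), giving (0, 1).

I use sense(south), which returns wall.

Next I call sense(west), — result: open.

I try push(west), which returns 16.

I run move(west), which returns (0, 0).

Then sense(south), which returns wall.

Now I run pop, yielding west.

I call move(east), — result: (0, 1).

Calling pop, : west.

Now I run move(east), → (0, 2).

Calling pop(), → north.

Invoking move(south), and get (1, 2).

Calling pop(), — result: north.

I try move(south), yielding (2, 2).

Next I call sense(west), — result: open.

Next I call push(west), and see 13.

Using move(west), — result: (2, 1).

I call sense(south), and see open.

Invoking push(south), — result: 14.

Invoking move(south), and observe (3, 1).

I run sense(south), : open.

I call push(south), and get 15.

Calling move(south), and get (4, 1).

Using sense(south), yielding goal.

Invoking move(south), and see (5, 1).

Answer: (5, 1)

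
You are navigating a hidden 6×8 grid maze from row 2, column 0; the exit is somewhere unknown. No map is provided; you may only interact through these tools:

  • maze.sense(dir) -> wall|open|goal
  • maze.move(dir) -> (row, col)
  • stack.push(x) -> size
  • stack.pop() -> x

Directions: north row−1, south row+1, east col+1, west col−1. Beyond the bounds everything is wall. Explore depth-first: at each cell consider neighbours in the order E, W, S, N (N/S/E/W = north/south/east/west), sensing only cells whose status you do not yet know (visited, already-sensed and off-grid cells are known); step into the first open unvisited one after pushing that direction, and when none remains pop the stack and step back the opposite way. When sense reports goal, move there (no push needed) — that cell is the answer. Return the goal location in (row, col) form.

Invoking maze.sense with east, which returns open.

Then stack.push with east, and see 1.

Now I run maze.move with east, and observe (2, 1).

I call maze.sense with east, and see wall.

I try maze.sense with south, yielding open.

I try stack.push with south, → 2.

I use maze.move with south, and observe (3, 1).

I use maze.sense with east, — result: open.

I call stack.push with east, and observe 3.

I call maze.move with east, and observe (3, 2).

I run maze.sense with east, : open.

Calling stack.push with east, and get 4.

I invoke maze.move with east, — result: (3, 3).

Calling maze.sense with east, : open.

Calling stack.push with east, — result: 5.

Invoking maze.move with east, and observe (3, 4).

I try maze.sense with east, giving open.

Calling stack.push with east, and see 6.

Then maze.move with east, → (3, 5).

Next I call maze.sense with east, and observe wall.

I run maze.sense with south, yielding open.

Now I run stack.push with south, which returns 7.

I invoke maze.move with south, yielding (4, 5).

I use maze.sense with east, and see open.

I run stack.push with east, → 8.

Calling maze.move with east, and get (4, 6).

Next I call maze.sense with east, yielding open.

Using stack.push with east, and see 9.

I call maze.move with east, which returns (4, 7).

Calling maze.sense with south, and see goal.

Next I call maze.move with south, : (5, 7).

Answer: (5, 7)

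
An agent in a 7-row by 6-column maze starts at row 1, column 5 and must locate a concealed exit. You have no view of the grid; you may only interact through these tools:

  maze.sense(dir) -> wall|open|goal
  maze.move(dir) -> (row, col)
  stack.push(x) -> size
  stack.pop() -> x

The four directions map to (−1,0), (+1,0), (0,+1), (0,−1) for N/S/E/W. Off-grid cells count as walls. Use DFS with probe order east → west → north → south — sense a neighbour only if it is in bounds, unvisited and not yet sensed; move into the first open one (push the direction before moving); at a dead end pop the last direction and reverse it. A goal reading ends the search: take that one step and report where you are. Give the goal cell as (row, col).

Action: maze.sense[dir: west]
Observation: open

Action: stack.push[x: west]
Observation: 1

Action: maze.move[dir: west]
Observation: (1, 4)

Action: maze.sense[dir: west]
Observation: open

Action: stack.push[x: west]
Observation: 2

Action: maze.move[dir: west]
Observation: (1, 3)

Action: maze.sense[dir: west]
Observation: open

Action: stack.push[x: west]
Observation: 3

Action: maze.move[dir: west]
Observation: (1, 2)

Action: maze.sense[dir: west]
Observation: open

Action: stack.push[x: west]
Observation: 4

Action: maze.move[dir: west]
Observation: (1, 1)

Action: maze.sense[dir: west]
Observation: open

Action: stack.push[x: west]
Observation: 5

Action: maze.move[dir: west]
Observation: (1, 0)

Action: maze.sense[dir: north]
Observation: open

Action: stack.push[x: north]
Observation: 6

Action: maze.move[dir: north]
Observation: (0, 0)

Action: maze.sense[dir: east]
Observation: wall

Action: stack.pop[]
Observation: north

Action: maze.move[dir: south]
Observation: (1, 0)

Action: maze.sense[dir: south]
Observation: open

Action: stack.push[x: south]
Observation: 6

Action: maze.move[dir: south]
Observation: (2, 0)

Action: maze.sense[dir: east]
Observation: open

Action: stack.push[x: east]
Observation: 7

Action: maze.move[dir: east]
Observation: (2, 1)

Action: maze.sense[dir: east]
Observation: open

Action: stack.push[x: east]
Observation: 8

Action: maze.move[dir: east]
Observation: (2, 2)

Action: maze.sense[dir: east]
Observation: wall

Action: maze.sense[dir: south]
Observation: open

Action: stack.push[x: south]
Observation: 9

Action: maze.move[dir: south]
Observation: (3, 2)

Action: maze.sense[dir: east]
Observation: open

Action: stack.push[x: east]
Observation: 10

Action: maze.move[dir: east]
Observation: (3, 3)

Action: maze.sense[dir: east]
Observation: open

Action: stack.push[x: east]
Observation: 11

Action: maze.move[dir: east]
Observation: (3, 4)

Action: maze.sense[dir: east]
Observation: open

Action: stack.push[x: east]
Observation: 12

Action: maze.move[dir: east]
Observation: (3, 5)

Action: maze.sense[dir: north]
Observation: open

Action: stack.push[x: north]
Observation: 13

Action: maze.move[dir: north]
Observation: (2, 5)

Action: maze.sense[dir: west]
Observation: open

Action: stack.push[x: west]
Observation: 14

Action: maze.move[dir: west]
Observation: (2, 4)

Action: stack.pop[]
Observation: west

Action: maze.move[dir: east]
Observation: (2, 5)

Action: stack.pop[]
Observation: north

Action: maze.move[dir: south]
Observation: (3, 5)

Action: maze.sense[dir: south]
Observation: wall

Action: stack.pop[]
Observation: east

Action: maze.move[dir: west]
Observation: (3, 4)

Action: maze.sense[dir: south]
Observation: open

Action: stack.push[x: south]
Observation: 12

Action: maze.move[dir: south]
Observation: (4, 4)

Action: maze.sense[dir: west]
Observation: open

Action: stack.push[x: west]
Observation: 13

Action: maze.move[dir: west]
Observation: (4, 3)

Action: maze.sense[dir: west]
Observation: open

Action: stack.push[x: west]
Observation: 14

Action: maze.move[dir: west]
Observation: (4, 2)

Action: maze.sense[dir: west]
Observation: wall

Action: maze.sense[dir: south]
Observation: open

Action: stack.push[x: south]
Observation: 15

Action: maze.move[dir: south]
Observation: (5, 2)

Action: maze.sense[dir: east]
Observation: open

Action: stack.push[x: east]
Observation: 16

Action: maze.move[dir: east]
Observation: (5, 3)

Action: maze.sense[dir: east]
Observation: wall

Action: maze.sense[dir: south]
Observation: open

Action: stack.push[x: south]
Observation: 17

Action: maze.move[dir: south]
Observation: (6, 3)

Action: maze.sense[dir: east]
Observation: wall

Action: maze.sense[dir: west]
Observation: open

Action: stack.push[x: west]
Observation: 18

Action: maze.move[dir: west]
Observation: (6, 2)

Action: maze.sense[dir: west]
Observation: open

Action: stack.push[x: west]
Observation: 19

Action: maze.move[dir: west]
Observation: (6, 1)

Action: maze.sense[dir: west]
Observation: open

Action: stack.push[x: west]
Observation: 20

Action: maze.move[dir: west]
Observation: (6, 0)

Action: maze.sense[dir: north]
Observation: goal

Action: maze.move[dir: north]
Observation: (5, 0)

Answer: (5, 0)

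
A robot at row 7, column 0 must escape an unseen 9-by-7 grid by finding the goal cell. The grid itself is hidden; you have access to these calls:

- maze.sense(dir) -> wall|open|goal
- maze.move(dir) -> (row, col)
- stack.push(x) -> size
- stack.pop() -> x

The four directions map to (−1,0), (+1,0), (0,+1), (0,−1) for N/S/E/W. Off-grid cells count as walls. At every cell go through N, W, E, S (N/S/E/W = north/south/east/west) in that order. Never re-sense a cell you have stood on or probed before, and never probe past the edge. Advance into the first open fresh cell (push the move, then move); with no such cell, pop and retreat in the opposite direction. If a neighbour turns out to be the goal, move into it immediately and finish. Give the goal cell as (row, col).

Step: maze.sense[dir: north]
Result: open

Step: stack.push[x: north]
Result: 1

Step: maze.move[dir: north]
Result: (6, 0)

Step: maze.sense[dir: north]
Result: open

Step: stack.push[x: north]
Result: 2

Step: maze.move[dir: north]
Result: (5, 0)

Step: maze.sense[dir: north]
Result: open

Step: stack.push[x: north]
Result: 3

Step: maze.move[dir: north]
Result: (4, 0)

Step: maze.sense[dir: north]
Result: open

Step: stack.push[x: north]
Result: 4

Step: maze.move[dir: north]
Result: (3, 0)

Step: maze.sense[dir: north]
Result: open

Step: stack.push[x: north]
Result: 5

Step: maze.move[dir: north]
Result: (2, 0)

Step: maze.sense[dir: north]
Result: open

Step: stack.push[x: north]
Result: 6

Step: maze.move[dir: north]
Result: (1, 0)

Step: maze.sense[dir: north]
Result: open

Step: stack.push[x: north]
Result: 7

Step: maze.move[dir: north]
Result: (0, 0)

Step: maze.sense[dir: east]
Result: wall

Step: stack.pop[]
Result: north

Step: maze.move[dir: south]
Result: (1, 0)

Step: maze.sense[dir: east]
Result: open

Step: stack.push[x: east]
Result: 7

Step: maze.move[dir: east]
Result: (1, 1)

Step: maze.sense[dir: east]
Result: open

Step: stack.push[x: east]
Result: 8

Step: maze.move[dir: east]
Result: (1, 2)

Step: maze.sense[dir: north]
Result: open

Step: stack.push[x: north]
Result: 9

Step: maze.move[dir: north]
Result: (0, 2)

Step: maze.sense[dir: east]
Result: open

Step: stack.push[x: east]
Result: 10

Step: maze.move[dir: east]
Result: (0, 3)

Step: maze.sense[dir: east]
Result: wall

Step: maze.sense[dir: south]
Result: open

Step: stack.push[x: south]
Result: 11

Step: maze.move[dir: south]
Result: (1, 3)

Step: maze.sense[dir: east]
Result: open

Step: stack.push[x: east]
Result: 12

Step: maze.move[dir: east]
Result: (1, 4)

Step: maze.sense[dir: east]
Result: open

Step: stack.push[x: east]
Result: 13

Step: maze.move[dir: east]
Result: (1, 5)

Step: maze.sense[dir: north]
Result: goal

Step: maze.move[dir: north]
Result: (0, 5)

Answer: (0, 5)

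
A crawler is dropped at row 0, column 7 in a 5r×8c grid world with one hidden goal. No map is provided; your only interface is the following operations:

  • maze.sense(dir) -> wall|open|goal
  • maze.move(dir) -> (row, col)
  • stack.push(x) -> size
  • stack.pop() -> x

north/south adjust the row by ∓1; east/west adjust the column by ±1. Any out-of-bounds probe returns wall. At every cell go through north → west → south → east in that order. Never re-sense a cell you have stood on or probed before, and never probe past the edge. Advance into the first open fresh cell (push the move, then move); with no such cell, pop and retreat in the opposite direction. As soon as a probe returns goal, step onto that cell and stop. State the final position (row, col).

·→ maze.sense(dir='west')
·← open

·→ stack.push(x='west')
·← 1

·→ maze.move(dir='west')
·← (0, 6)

·→ maze.sense(dir='west')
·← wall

·→ maze.sense(dir='south')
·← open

·→ stack.push(x='south')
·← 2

·→ maze.move(dir='south')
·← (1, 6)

·→ maze.sense(dir='west')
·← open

·→ stack.push(x='west')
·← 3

·→ maze.move(dir='west')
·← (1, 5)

·→ maze.sense(dir='west')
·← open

·→ stack.push(x='west')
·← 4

·→ maze.move(dir='west')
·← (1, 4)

·→ maze.sense(dir='north')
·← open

·→ stack.push(x='north')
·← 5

·→ maze.move(dir='north')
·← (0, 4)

·→ maze.sense(dir='west')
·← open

·→ stack.push(x='west')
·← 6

·→ maze.move(dir='west')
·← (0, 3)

·→ maze.sense(dir='west')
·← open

·→ stack.push(x='west')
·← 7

·→ maze.move(dir='west')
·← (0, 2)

·→ maze.sense(dir='west')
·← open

·→ stack.push(x='west')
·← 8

·→ maze.move(dir='west')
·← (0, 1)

·→ maze.sense(dir='west')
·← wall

·→ maze.sense(dir='south')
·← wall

·→ stack.pop()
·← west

·→ maze.move(dir='east')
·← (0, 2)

·→ maze.sense(dir='south')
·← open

·→ stack.push(x='south')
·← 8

·→ maze.move(dir='south')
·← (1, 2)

·→ maze.sense(dir='south')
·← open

·→ stack.push(x='south')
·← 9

·→ maze.move(dir='south')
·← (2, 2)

·→ maze.sense(dir='west')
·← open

·→ stack.push(x='west')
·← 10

·→ maze.move(dir='west')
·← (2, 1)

·→ maze.sense(dir='west')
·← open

·→ stack.push(x='west')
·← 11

·→ maze.move(dir='west')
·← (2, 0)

·→ maze.sense(dir='north')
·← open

·→ stack.push(x='north')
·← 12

·→ maze.move(dir='north')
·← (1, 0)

·→ stack.pop()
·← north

·→ maze.move(dir='south')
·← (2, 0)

·→ maze.sense(dir='south')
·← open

·→ stack.push(x='south')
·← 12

·→ maze.move(dir='south')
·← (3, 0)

·→ maze.sense(dir='south')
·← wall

·→ maze.sense(dir='east')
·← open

·→ stack.push(x='east')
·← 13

·→ maze.move(dir='east')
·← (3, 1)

·→ maze.sense(dir='south')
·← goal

·→ maze.move(dir='south')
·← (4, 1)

Answer: (4, 1)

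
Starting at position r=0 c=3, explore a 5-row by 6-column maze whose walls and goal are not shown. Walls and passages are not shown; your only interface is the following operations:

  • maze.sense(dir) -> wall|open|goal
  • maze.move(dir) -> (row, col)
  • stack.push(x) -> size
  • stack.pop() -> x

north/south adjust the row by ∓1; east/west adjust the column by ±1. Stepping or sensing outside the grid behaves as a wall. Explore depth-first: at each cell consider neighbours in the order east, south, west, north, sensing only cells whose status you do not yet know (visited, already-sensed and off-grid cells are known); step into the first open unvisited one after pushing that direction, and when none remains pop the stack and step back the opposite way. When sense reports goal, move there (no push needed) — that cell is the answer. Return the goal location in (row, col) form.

Action: sense[dir→east]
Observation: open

Action: push[x→east]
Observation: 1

Action: move[dir→east]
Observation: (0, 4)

Action: sense[dir→east]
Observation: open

Action: push[x→east]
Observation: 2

Action: move[dir→east]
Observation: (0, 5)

Action: sense[dir→south]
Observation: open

Action: push[x→south]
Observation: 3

Action: move[dir→south]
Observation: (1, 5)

Action: sense[dir→south]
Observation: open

Action: push[x→south]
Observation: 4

Action: move[dir→south]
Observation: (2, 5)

Action: sense[dir→south]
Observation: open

Action: push[x→south]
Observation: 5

Action: move[dir→south]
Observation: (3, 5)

Action: sense[dir→south]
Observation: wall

Action: sense[dir→west]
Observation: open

Action: push[x→west]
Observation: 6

Action: move[dir→west]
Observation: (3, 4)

Action: sense[dir→south]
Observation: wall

Action: sense[dir→west]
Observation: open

Action: push[x→west]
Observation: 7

Action: move[dir→west]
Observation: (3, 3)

Action: sense[dir→south]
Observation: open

Action: push[x→south]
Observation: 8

Action: move[dir→south]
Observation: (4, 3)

Action: sense[dir→west]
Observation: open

Action: push[x→west]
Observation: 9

Action: move[dir→west]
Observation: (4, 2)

Action: sense[dir→west]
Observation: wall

Action: sense[dir→north]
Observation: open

Action: push[x→north]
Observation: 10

Action: move[dir→north]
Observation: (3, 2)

Action: sense[dir→west]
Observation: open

Action: push[x→west]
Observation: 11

Action: move[dir→west]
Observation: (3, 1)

Action: sense[dir→west]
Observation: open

Action: push[x→west]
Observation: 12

Action: move[dir→west]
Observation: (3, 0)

Action: sense[dir→south]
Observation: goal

Action: move[dir→south]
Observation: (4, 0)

Answer: (4, 0)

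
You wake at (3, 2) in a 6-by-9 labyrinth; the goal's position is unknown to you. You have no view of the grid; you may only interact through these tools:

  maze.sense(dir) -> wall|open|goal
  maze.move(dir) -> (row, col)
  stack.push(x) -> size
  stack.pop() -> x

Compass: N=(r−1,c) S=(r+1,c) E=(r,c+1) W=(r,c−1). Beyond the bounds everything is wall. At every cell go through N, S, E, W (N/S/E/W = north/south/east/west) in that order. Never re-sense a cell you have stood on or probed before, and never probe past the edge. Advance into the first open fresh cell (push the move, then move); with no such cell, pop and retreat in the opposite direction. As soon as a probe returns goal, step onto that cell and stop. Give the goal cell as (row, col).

$ sense dir='north'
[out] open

$ push x='north'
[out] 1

$ move dir='north'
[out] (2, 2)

$ sense dir='north'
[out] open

$ push x='north'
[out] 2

$ move dir='north'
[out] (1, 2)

$ sense dir='north'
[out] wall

$ sense dir='east'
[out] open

$ push x='east'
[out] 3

$ move dir='east'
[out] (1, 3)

$ sense dir='north'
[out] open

$ push x='north'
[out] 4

$ move dir='north'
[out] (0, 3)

$ sense dir='east'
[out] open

$ push x='east'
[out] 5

$ move dir='east'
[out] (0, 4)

$ sense dir='south'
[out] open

$ push x='south'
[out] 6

$ move dir='south'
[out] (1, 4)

$ sense dir='south'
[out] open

$ push x='south'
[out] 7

$ move dir='south'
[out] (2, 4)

$ sense dir='south'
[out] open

$ push x='south'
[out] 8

$ move dir='south'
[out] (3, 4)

$ sense dir='south'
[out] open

$ push x='south'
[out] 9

$ move dir='south'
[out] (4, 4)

$ sense dir='south'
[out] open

$ push x='south'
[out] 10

$ move dir='south'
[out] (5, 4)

$ sense dir='east'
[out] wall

$ sense dir='west'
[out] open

$ push x='west'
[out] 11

$ move dir='west'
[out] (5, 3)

$ sense dir='north'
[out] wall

$ sense dir='west'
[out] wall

$ pop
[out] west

$ move dir='east'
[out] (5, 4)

$ pop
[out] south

$ move dir='north'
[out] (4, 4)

$ sense dir='east'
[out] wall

$ pop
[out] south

$ move dir='north'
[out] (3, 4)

$ sense dir='east'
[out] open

$ push x='east'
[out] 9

$ move dir='east'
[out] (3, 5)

$ sense dir='north'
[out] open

$ push x='north'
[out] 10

$ move dir='north'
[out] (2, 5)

$ sense dir='north'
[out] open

$ push x='north'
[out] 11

$ move dir='north'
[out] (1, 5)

$ sense dir='north'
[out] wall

$ sense dir='east'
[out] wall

$ pop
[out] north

$ move dir='south'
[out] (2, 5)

$ sense dir='east'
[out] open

$ push x='east'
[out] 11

$ move dir='east'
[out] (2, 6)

$ sense dir='south'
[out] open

$ push x='south'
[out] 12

$ move dir='south'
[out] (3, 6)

$ sense dir='south'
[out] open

$ push x='south'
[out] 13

$ move dir='south'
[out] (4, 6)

$ sense dir='south'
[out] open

$ push x='south'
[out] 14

$ move dir='south'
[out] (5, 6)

$ sense dir='east'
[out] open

$ push x='east'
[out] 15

$ move dir='east'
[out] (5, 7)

$ sense dir='north'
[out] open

$ push x='north'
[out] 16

$ move dir='north'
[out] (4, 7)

$ sense dir='north'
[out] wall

$ sense dir='east'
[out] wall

$ pop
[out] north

$ move dir='south'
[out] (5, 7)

$ sense dir='east'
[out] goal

$ move dir='east'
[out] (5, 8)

Answer: (5, 8)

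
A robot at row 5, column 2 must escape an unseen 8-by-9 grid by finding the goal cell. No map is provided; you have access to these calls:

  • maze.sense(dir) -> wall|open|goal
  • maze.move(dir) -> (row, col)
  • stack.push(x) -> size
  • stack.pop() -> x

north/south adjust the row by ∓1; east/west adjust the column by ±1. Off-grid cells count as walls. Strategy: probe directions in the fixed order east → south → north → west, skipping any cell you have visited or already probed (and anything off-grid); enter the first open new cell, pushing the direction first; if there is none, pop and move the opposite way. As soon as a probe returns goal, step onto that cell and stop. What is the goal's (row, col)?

→ maze.sense(dir=east)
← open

→ stack.push(x=east)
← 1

→ maze.move(dir=east)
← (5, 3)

→ maze.sense(dir=east)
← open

→ stack.push(x=east)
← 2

→ maze.move(dir=east)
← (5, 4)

→ maze.sense(dir=east)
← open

→ stack.push(x=east)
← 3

→ maze.move(dir=east)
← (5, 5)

→ maze.sense(dir=east)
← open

→ stack.push(x=east)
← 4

→ maze.move(dir=east)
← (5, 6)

→ maze.sense(dir=east)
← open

→ stack.push(x=east)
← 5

→ maze.move(dir=east)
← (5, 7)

→ maze.sense(dir=east)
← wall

→ maze.sense(dir=south)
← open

→ stack.push(x=south)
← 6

→ maze.move(dir=south)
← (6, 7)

→ maze.sense(dir=east)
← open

→ stack.push(x=east)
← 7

→ maze.move(dir=east)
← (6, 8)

→ maze.sense(dir=south)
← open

→ stack.push(x=south)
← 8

→ maze.move(dir=south)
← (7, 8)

→ maze.sense(dir=west)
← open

→ stack.push(x=west)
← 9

→ maze.move(dir=west)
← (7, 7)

→ maze.sense(dir=west)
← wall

→ stack.pop()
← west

→ maze.move(dir=east)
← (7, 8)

→ stack.pop()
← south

→ maze.move(dir=north)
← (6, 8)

→ stack.pop()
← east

→ maze.move(dir=west)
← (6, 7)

→ maze.sense(dir=west)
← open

→ stack.push(x=west)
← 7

→ maze.move(dir=west)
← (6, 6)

→ maze.sense(dir=west)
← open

→ stack.push(x=west)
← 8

→ maze.move(dir=west)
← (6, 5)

→ maze.sense(dir=south)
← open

→ stack.push(x=south)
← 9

→ maze.move(dir=south)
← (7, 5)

→ maze.sense(dir=west)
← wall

→ stack.pop()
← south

→ maze.move(dir=north)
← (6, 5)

→ maze.sense(dir=west)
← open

→ stack.push(x=west)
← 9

→ maze.move(dir=west)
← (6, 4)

→ maze.sense(dir=west)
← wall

→ stack.pop()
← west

→ maze.move(dir=east)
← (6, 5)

→ stack.pop()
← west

→ maze.move(dir=east)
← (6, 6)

→ stack.pop()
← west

→ maze.move(dir=east)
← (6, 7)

→ stack.pop()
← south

→ maze.move(dir=north)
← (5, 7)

→ maze.sense(dir=north)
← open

→ stack.push(x=north)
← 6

→ maze.move(dir=north)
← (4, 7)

→ maze.sense(dir=east)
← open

→ stack.push(x=east)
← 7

→ maze.move(dir=east)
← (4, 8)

→ maze.sense(dir=north)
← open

→ stack.push(x=north)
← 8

→ maze.move(dir=north)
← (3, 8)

→ maze.sense(dir=north)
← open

→ stack.push(x=north)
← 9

→ maze.move(dir=north)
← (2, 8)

→ maze.sense(dir=north)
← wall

→ maze.sense(dir=west)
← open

→ stack.push(x=west)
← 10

→ maze.move(dir=west)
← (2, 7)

→ maze.sense(dir=south)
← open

→ stack.push(x=south)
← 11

→ maze.move(dir=south)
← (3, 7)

→ maze.sense(dir=west)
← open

→ stack.push(x=west)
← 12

→ maze.move(dir=west)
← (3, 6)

→ maze.sense(dir=south)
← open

→ stack.push(x=south)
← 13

→ maze.move(dir=south)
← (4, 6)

→ maze.sense(dir=west)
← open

→ stack.push(x=west)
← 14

→ maze.move(dir=west)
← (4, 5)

→ maze.sense(dir=north)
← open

→ stack.push(x=north)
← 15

→ maze.move(dir=north)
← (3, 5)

→ maze.sense(dir=north)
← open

→ stack.push(x=north)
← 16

→ maze.move(dir=north)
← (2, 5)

→ maze.sense(dir=east)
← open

→ stack.push(x=east)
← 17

→ maze.move(dir=east)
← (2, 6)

→ maze.sense(dir=north)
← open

→ stack.push(x=north)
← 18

→ maze.move(dir=north)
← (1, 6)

→ maze.sense(dir=east)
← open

→ stack.push(x=east)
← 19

→ maze.move(dir=east)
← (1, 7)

→ maze.sense(dir=north)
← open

→ stack.push(x=north)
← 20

→ maze.move(dir=north)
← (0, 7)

→ maze.sense(dir=east)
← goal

→ maze.move(dir=east)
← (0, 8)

Answer: (0, 8)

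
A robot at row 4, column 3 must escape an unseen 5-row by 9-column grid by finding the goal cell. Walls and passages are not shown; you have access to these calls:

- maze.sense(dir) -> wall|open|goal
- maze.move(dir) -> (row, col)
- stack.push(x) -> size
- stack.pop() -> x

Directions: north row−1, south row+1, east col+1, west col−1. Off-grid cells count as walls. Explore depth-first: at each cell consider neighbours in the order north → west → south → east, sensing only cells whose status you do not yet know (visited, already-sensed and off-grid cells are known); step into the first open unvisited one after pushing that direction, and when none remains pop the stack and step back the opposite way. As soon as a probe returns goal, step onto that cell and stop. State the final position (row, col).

I try maze.sense with dir='north', giving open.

I run stack.push with x='north', : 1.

Calling maze.move with dir='north', → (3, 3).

Calling maze.sense with dir='north', yielding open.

Invoking stack.push with x='north', which returns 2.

I invoke maze.move with dir='north', and get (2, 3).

Next I call maze.sense with dir='north', : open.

Next I call stack.push with x='north', → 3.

I run maze.move with dir='north', — result: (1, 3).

Invoking maze.sense with dir='north', giving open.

Calling stack.push with x='north', → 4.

Calling maze.move with dir='north', : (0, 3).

I try maze.sense with dir='west', giving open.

Then stack.push with x='west', and observe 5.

Invoking maze.move with dir='west', : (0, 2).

Invoking maze.sense with dir='west', and see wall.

Calling maze.sense with dir='south', and see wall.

Next I call stack.pop(), and see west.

I run maze.move with dir='east', : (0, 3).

Then maze.sense with dir='east', : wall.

Then stack.pop, → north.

Next I call maze.move with dir='south', → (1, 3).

Now I run maze.sense with dir='east', yielding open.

I use stack.push with x='east', → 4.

Using maze.move with dir='east', : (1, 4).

Next I call maze.sense with dir='south', and get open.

I call stack.push with x='south', which returns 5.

Using maze.move with dir='south', and observe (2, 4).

Invoking maze.sense with dir='south', yielding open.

Calling stack.push with x='south', : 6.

Next I call maze.move with dir='south', → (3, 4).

Now I run maze.sense with dir='south', and see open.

I call stack.push with x='south', — result: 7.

Calling maze.move with dir='south', → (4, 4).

Using maze.sense with dir='east', yielding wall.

I invoke stack.pop, yielding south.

I run maze.move with dir='north', and see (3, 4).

Using maze.sense with dir='east', : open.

I use stack.push with x='east', and observe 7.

Then maze.move with dir='east', — result: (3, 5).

Next I call maze.sense with dir='north', and get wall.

Invoking maze.sense with dir='east', : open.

I run stack.push with x='east', and observe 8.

I invoke maze.move with dir='east', which returns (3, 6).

I run maze.sense with dir='north', → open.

I try stack.push with x='north', yielding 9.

I use maze.move with dir='north', and see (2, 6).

Next I call maze.sense with dir='north', and get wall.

I try maze.sense with dir='east', and see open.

I invoke stack.push with x='east', and see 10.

Calling maze.move with dir='east', and observe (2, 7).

Now I run maze.sense with dir='north', → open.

Then stack.push with x='north', giving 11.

I use maze.move with dir='north', → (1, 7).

Next I call maze.sense with dir='north', — result: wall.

I invoke maze.sense with dir='east', — result: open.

Invoking stack.push with x='east', and get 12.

Next I call maze.move with dir='east', and see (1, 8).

Then maze.sense with dir='north', — result: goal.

I run maze.move with dir='north', : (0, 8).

Answer: (0, 8)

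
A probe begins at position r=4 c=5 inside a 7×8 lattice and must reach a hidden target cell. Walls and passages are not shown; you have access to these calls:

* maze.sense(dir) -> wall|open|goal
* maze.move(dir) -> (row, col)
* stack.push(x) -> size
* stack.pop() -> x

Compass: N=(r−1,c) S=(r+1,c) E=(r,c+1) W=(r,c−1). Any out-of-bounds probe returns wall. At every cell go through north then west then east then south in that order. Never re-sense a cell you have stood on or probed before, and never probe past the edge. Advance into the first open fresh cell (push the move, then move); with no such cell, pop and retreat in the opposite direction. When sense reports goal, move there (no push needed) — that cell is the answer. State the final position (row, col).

% 1. maze.sense(dir=north) == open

% 2. stack.push(x=north) == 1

% 3. maze.move(dir=north) == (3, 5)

% 4. maze.sense(dir=north) == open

% 5. stack.push(x=north) == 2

% 6. maze.move(dir=north) == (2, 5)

% 7. maze.sense(dir=north) == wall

% 8. maze.sense(dir=west) == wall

% 9. maze.sense(dir=east) == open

% 10. stack.push(x=east) == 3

% 11. maze.move(dir=east) == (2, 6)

% 12. maze.sense(dir=north) == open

% 13. stack.push(x=north) == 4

% 14. maze.move(dir=north) == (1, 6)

% 15. maze.sense(dir=north) == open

% 16. stack.push(x=north) == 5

% 17. maze.move(dir=north) == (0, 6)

% 18. maze.sense(dir=west) == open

% 19. stack.push(x=west) == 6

% 20. maze.move(dir=west) == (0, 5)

% 21. maze.sense(dir=west) == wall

% 22. stack.pop() == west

% 23. maze.move(dir=east) == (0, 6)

% 24. maze.sense(dir=east) == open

% 25. stack.push(x=east) == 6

% 26. maze.move(dir=east) == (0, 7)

% 27. maze.sense(dir=south) == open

% 28. stack.push(x=south) == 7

% 29. maze.move(dir=south) == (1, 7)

% 30. maze.sense(dir=south) == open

% 31. stack.push(x=south) == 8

% 32. maze.move(dir=south) == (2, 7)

% 33. maze.sense(dir=south) == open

% 34. stack.push(x=south) == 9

% 35. maze.move(dir=south) == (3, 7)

% 36. maze.sense(dir=west) == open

% 37. stack.push(x=west) == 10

% 38. maze.move(dir=west) == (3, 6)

% 39. maze.sense(dir=south) == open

% 40. stack.push(x=south) == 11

% 41. maze.move(dir=south) == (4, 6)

% 42. maze.sense(dir=east) == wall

% 43. maze.sense(dir=south) == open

% 44. stack.push(x=south) == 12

% 45. maze.move(dir=south) == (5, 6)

% 46. maze.sense(dir=west) == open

% 47. stack.push(x=west) == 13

% 48. maze.move(dir=west) == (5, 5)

% 49. maze.sense(dir=west) == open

% 50. stack.push(x=west) == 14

% 51. maze.move(dir=west) == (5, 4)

% 52. maze.sense(dir=north) == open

% 53. stack.push(x=north) == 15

% 54. maze.move(dir=north) == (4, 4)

% 55. maze.sense(dir=north) == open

% 56. stack.push(x=north) == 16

% 57. maze.move(dir=north) == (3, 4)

% 58. maze.sense(dir=west) == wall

% 59. stack.pop() == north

% 60. maze.move(dir=south) == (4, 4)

% 61. maze.sense(dir=west) == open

% 62. stack.push(x=west) == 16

% 63. maze.move(dir=west) == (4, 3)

% 64. maze.sense(dir=west) == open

% 65. stack.push(x=west) == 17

% 66. maze.move(dir=west) == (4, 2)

% 67. maze.sense(dir=north) == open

% 68. stack.push(x=north) == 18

% 69. maze.move(dir=north) == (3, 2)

% 70. maze.sense(dir=north) == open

% 71. stack.push(x=north) == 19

% 72. maze.move(dir=north) == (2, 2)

% 73. maze.sense(dir=north) == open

% 74. stack.push(x=north) == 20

% 75. maze.move(dir=north) == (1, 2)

% 76. maze.sense(dir=north) == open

% 77. stack.push(x=north) == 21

% 78. maze.move(dir=north) == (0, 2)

% 79. maze.sense(dir=west) == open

% 80. stack.push(x=west) == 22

% 81. maze.move(dir=west) == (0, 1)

% 82. maze.sense(dir=west) == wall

% 83. maze.sense(dir=south) == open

% 84. stack.push(x=south) == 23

% 85. maze.move(dir=south) == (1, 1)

% 86. maze.sense(dir=west) == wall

% 87. maze.sense(dir=south) == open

% 88. stack.push(x=south) == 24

% 89. maze.move(dir=south) == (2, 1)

% 90. maze.sense(dir=west) == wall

% 91. maze.sense(dir=south) == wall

% 92. stack.pop() == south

% 93. maze.move(dir=north) == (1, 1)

% 94. stack.pop() == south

% 95. maze.move(dir=north) == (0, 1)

% 96. stack.pop() == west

% 97. maze.move(dir=east) == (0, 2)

% 98. maze.sense(dir=east) == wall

% 99. stack.pop() == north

% 100. maze.move(dir=south) == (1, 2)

% 101. maze.sense(dir=east) == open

% 102. stack.push(x=east) == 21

% 103. maze.move(dir=east) == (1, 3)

% 104. maze.sense(dir=east) == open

% 105. stack.push(x=east) == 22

% 106. maze.move(dir=east) == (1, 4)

% 107. stack.pop() == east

% 108. maze.move(dir=west) == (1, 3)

% 109. maze.sense(dir=south) == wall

% 110. stack.pop() == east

% 111. maze.move(dir=west) == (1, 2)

% 112. stack.pop() == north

% 113. maze.move(dir=south) == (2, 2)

% 114. stack.pop() == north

% 115. maze.move(dir=south) == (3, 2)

% 116. stack.pop() == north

% 117. maze.move(dir=south) == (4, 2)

% 118. maze.sense(dir=west) == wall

% 119. maze.sense(dir=south) == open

% 120. stack.push(x=south) == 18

% 121. maze.move(dir=south) == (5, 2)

% 122. maze.sense(dir=west) == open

% 123. stack.push(x=west) == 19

% 124. maze.move(dir=west) == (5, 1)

% 125. maze.sense(dir=west) == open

% 126. stack.push(x=west) == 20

% 127. maze.move(dir=west) == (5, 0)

% 128. maze.sense(dir=north) == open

% 129. stack.push(x=north) == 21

% 130. maze.move(dir=north) == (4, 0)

% 131. maze.sense(dir=north) == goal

% 132. maze.move(dir=north) == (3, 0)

Answer: (3, 0)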